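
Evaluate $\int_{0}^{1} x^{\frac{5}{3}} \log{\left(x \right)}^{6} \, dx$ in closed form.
$\frac{98415}{131072}$

Begin with the known integral
$$J(a) = \int_{0}^{1} x^{a} \, dx = \frac{1}{a + 1}.$$

Differentiating under the integral sign brings down a factor of $\ln x$:
$$\frac{dJ}{da} = \int_{0}^{1} x^{a} \log{\left(x \right)} \, dx = - \frac{1}{\left(a + 1\right)^{2}}.$$

Repeating $6$ times in total — each differentiation brings down another $\ln x$ — gives
$$\frac{d^{6}J}{da^{6}} = \int_{0}^{1} x^{a} \log{\left(x \right)}^{6} \, dx = \frac{720}{\left(a + 1\right)^{7}},$$
and the integrand here is exactly the target integrand, so $I = \frac{720}{\left(a + 1\right)^{7}}$.

Setting $a = \frac{5}{3}$:
$$I = \frac{98415}{131072}.$$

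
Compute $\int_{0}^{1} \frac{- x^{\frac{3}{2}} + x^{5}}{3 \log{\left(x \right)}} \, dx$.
$- \frac{\log{\left(5 \right)}}{3} + \frac{\log{\left(2 \right)}}{3} + \frac{\log{\left(6 \right)}}{3}$

Replace the exponent $5$ by a parameter $a$: let $I(a) = \int_{0}^{1} \frac{- x^{\frac{3}{2}} + x^{a}}{3 \log{\left(x \right)}} \, dx$.

Since $\dfrac{\partial}{\partial a}\,x^{a} = x^{a} \ln x$, the $\ln x$ in the denominator cancels and
$$\frac{dI}{da} = \int_{0}^{1} \frac{1}{3} x^{a} \, dx = \frac{1}{3} \left[\frac{x^{a+1}}{a+1}\right]_0^1 = \frac{1}{3 \left(a + 1\right)}.$$

Integrating with respect to $a$ gives $I(a) = \frac{\log{\left(a + 1 \right)}}{3} - \frac{\log{\left(5 \right)}}{3} + \frac{\log{\left(2 \right)}}{3} + C$.

At $a = \frac{3}{2}$ the integrand is identically $0$, so $I(\frac{3}{2}) = 0$. The closed form gives $0$, hence $C = 0$.

Setting $a = 5$:
$$I = - \frac{\log{\left(5 \right)}}{3} + \frac{\log{\left(2 \right)}}{3} + \frac{\log{\left(6 \right)}}{3}.$$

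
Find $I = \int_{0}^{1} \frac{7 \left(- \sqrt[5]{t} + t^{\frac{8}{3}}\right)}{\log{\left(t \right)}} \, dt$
$- \log{\left(\frac{612220032}{1522435234375} \right)}$

Consider the one-parameter family: let $I(a) = \int_{0}^{1} \frac{7 \left(t^{\frac{8}{3}} - t^{a}\right)}{\log{\left(t \right)}} \, dt$.

Since $\dfrac{\partial}{\partial a}\,t^{a} = t^{a} \ln t$, the $\ln t$ in the denominator cancels and
$$\frac{dI}{da} = \int_{0}^{1} -7 t^{a} \, dt = -7 \left[\frac{t^{a+1}}{a+1}\right]_0^1 = - \frac{7}{a + 1}.$$

Integrating with respect to $a$ gives $I(a) = - \log{\left(\frac{2187 \left(a + 1\right)^{7}}{19487171} \right)} + C$.

At $a = \frac{8}{3}$ the integrand is identically $0$, so $I(\frac{8}{3}) = 0$. The closed form gives $0$, hence $C = 0$.

Setting $a = \frac{1}{5}$:
$$I = - \log{\left(\frac{612220032}{1522435234375} \right)}.$$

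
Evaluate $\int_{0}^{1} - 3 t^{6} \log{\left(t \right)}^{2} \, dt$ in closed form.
$- \frac{6}{343}$

Consider the simpler parametrised integral
$$J(a) = \int_{0}^{1} - 3 t^{a} \, dt = - \frac{3}{a + 1}.$$

Differentiating under the integral sign brings down a factor of $\ln t$:
$$\frac{dJ}{da} = \int_{0}^{1} - 3 t^{a} \log{\left(t \right)} \, dt = \frac{3}{\left(a + 1\right)^{2}}.$$

Repeating twice in total — each differentiation brings down another $\ln t$ — gives
$$\frac{d^{2}J}{da^{2}} = \int_{0}^{1} - 3 t^{a} \log{\left(t \right)}^{2} \, dt = - \frac{6}{\left(a + 1\right)^{3}},$$
and the integrand here is exactly the target integrand, so $I = - \frac{6}{\left(a + 1\right)^{3}}$.

Setting $a = 6$:
$$I = - \frac{6}{343}.$$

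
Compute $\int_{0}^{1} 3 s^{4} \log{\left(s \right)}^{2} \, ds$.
$\frac{6}{125}$

Begin with the known integral
$$J(a) = \int_{0}^{1} 3 s^{a} \, ds = \frac{3}{a + 1}.$$

Differentiating under the integral sign brings down a factor of $\ln s$:
$$\frac{dJ}{da} = \int_{0}^{1} 3 s^{a} \log{\left(s \right)} \, ds = - \frac{3}{\left(a + 1\right)^{2}}.$$

Repeating twice in total — each differentiation brings down another $\ln s$ — gives
$$\frac{d^{2}J}{da^{2}} = \int_{0}^{1} 3 s^{a} \log{\left(s \right)}^{2} \, ds = \frac{6}{\left(a + 1\right)^{3}},$$
and the integrand here is exactly the target integrand, so $I = \frac{6}{\left(a + 1\right)^{3}}$.

Setting $a = 4$:
$$I = \frac{6}{125}.$$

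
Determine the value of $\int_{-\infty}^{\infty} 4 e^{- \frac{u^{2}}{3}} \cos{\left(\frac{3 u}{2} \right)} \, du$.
$\frac{4 \sqrt{3} \sqrt{\pi}}{e^{\frac{27}{16}}}$

Let $b$ denote the cosine frequency and define $I(b) = \int_{-\infty}^{\infty} 4 e^{- \frac{u^{2}}{3}} \cos{\left(b u \right)} \, du$.

Differentiating under the integral sign,
$$I'(b) = \int_{-\infty}^{\infty} - 4 u e^{- \frac{u^{2}}{3}} \sin{\left(b u \right)} \, du.$$

Integrate $\int_{-\infty}^{\infty} u \sin(b u)\, e^{- \frac{u^{2}}{3}}\, du$ by parts with $w = \sin(b u)$ and $dv = u\, e^{- \frac{u^{2}}{3}}\, du$, giving $v = - \frac{3 e^{- \frac{u^{2}}{3}}}{2}$. The boundary term vanishes and
$$\int_{-\infty}^{\infty} u \sin(b u)\, e^{- \frac{u^{2}}{3}}\, du = \frac{3 b}{2} \int_{-\infty}^{\infty} \cos(b u)\, e^{- \frac{u^{2}}{3}}\, du,$$
so $I'(b) = - \frac{3 b}{2}\, I(b)$.

This is a separable first-order ODE; solving with the initial condition $I(0) = \int_{-\infty}^{\infty} 4 e^{- \frac{u^{2}}{3}}\,du = 4 \sqrt{3} \sqrt{\pi}$ gives
$$I(b) = 4 \sqrt{3} \sqrt{\pi} e^{- \frac{3 b^{2}}{4}}.$$

Setting $b = \frac{3}{2}$:
$$I = \frac{4 \sqrt{3} \sqrt{\pi}}{e^{\frac{27}{16}}}.$$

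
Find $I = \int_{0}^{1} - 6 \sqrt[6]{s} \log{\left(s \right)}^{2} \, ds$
$- \frac{2592}{343}$

Consider the simpler parametrised integral
$$J(a) = \int_{0}^{1} - 6 s^{a} \, ds = - \frac{6}{a + 1}.$$

Differentiating under the integral sign brings down a factor of $\ln s$:
$$\frac{dJ}{da} = \int_{0}^{1} - 6 s^{a} \log{\left(s \right)} \, ds = \frac{6}{\left(a + 1\right)^{2}}.$$

Repeating twice in total — each differentiation brings down another $\ln s$ — gives
$$\frac{d^{2}J}{da^{2}} = \int_{0}^{1} - 6 s^{a} \log{\left(s \right)}^{2} \, ds = - \frac{12}{\left(a + 1\right)^{3}},$$
and the integrand here is exactly the target integrand, so $I = - \frac{12}{\left(a + 1\right)^{3}}$.

Setting $a = \frac{1}{6}$:
$$I = - \frac{2592}{343}.$$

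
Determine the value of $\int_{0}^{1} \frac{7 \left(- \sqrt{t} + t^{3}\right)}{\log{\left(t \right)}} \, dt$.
$- \log{\left(\frac{2187}{2097152} \right)}$

Replace the exponent $\frac{1}{2}$ by a parameter $a$: let $I(a) = \int_{0}^{1} \frac{7 \left(t^{3} - t^{a}\right)}{\log{\left(t \right)}} \, dt$.

Since $\dfrac{\partial}{\partial a}\,t^{a} = t^{a} \ln t$, the $\ln t$ in the denominator cancels and
$$\frac{dI}{da} = \int_{0}^{1} -7 t^{a} \, dt = -7 \left[\frac{t^{a+1}}{a+1}\right]_0^1 = - \frac{7}{a + 1}.$$

Integrating with respect to $a$ gives $I(a) = - \log{\left(\frac{\left(a + 1\right)^{7}}{16384} \right)} + C$.

At $a = 3$ the integrand is identically $0$, so $I(3) = 0$. The closed form gives $0$, hence $C = 0$.

Setting $a = \frac{1}{2}$:
$$I = - \log{\left(\frac{2187}{2097152} \right)}.$$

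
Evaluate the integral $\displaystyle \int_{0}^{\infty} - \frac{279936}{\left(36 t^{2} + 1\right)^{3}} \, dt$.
$- 8748 \pi$

Start from the standard arctangent integral
$$J(a) = \int_{0}^{\infty} - \frac{6}{a^{2} + t^{2}} \, dt = - \frac{3 \pi}{a}.$$

Differentiating under the integral sign with respect to $a$,
$$\frac{dJ}{da} = \int_{0}^{\infty} \frac{12 a}{\left(a^{2} + t^{2}\right)^{2}} \, dt = \frac{3 \pi}{a^{2}},$$
so $\int_{0}^{\infty} - \frac{6}{\left(a^{2} + t^{2}\right)^{2}} \, dt = - \frac{3 \pi}{2 a^{3}}$.

Repeating — each differentiation of $1/(t^2+a^2)^j$ produces $-2ja/(t^2+a^2)^{j+1}$ — and dividing through by $-2ja$ at each step yields, after $2$ differentiations in total,
$$\int_{0}^{\infty} - \frac{6}{\left(a^{2} + t^{2}\right)^{3}} \, dt = - \frac{9 \pi}{8 a^{5}}.$$

Setting $a = \frac{1}{6}$:
$$I = - 8748 \pi.$$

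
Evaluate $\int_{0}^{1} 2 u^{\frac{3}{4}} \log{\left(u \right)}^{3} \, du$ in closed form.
$- \frac{3072}{2401}$

Start from the elementary integral
$$J(a) = \int_{0}^{1} 2 u^{a} \, du = \frac{2}{a + 1}.$$

Differentiating under the integral sign brings down a factor of $\ln u$:
$$\frac{dJ}{da} = \int_{0}^{1} 2 u^{a} \log{\left(u \right)} \, du = - \frac{2}{\left(a + 1\right)^{2}}.$$

Repeating $3$ times in total — each differentiation brings down another $\ln u$ — gives
$$\frac{d^{3}J}{da^{3}} = \int_{0}^{1} 2 u^{a} \log{\left(u \right)}^{3} \, du = - \frac{12}{\left(a + 1\right)^{4}},$$
and the integrand here is exactly the target integrand, so $I = - \frac{12}{\left(a + 1\right)^{4}}$.

Setting $a = \frac{3}{4}$:
$$I = - \frac{3072}{2401}.$$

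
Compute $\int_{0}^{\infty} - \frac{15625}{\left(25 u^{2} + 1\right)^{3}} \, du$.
$- \frac{9375 \pi}{16}$

Begin with the known result
$$J(a) = \int_{0}^{\infty} - \frac{1}{a^{2} + u^{2}} \, du = - \frac{\pi}{2 a}.$$

Differentiating under the integral sign with respect to $a$,
$$\frac{dJ}{da} = \int_{0}^{\infty} \frac{2 a}{\left(a^{2} + u^{2}\right)^{2}} \, du = \frac{\pi}{2 a^{2}},$$
so $\int_{0}^{\infty} - \frac{1}{\left(a^{2} + u^{2}\right)^{2}} \, du = - \frac{\pi}{4 a^{3}}$.

Repeating — each differentiation of $1/(u^2+a^2)^j$ produces $-2ja/(u^2+a^2)^{j+1}$ — and dividing through by $-2ja$ at each step yields, after $2$ differentiations in total,
$$\int_{0}^{\infty} - \frac{1}{\left(a^{2} + u^{2}\right)^{3}} \, du = - \frac{3 \pi}{16 a^{5}}.$$

Setting $a = \frac{1}{5}$:
$$I = - \frac{9375 \pi}{16}.$$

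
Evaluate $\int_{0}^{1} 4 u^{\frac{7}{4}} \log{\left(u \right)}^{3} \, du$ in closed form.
$- \frac{6144}{14641}$

Start from the elementary integral
$$J(a) = \int_{0}^{1} 4 u^{a} \, du = \frac{4}{a + 1}.$$

Differentiating under the integral sign brings down a factor of $\ln u$:
$$\frac{dJ}{da} = \int_{0}^{1} 4 u^{a} \log{\left(u \right)} \, du = - \frac{4}{\left(a + 1\right)^{2}}.$$

Repeating $3$ times in total — each differentiation brings down another $\ln u$ — gives
$$\frac{d^{3}J}{da^{3}} = \int_{0}^{1} 4 u^{a} \log{\left(u \right)}^{3} \, du = - \frac{24}{\left(a + 1\right)^{4}},$$
and the integrand here is exactly the target integrand, so $I = - \frac{24}{\left(a + 1\right)^{4}}$.

Setting $a = \frac{7}{4}$:
$$I = - \frac{6144}{14641}.$$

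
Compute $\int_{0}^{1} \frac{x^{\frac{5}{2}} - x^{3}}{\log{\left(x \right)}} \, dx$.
$- \log{\left(\frac{8}{7} \right)}$

Consider the one-parameter family: let $I(a) = \int_{0}^{1} \frac{x^{\frac{5}{2}} - x^{a}}{\log{\left(x \right)}} \, dx$.

Since $\dfrac{\partial}{\partial a}\,x^{a} = x^{a} \ln x$, the $\ln x$ in the denominator cancels and
$$\frac{dI}{da} = \int_{0}^{1} -1 x^{a} \, dx = -1 \left[\frac{x^{a+1}}{a+1}\right]_0^1 = - \frac{1}{a + 1}.$$

Integrating with respect to $a$ gives $I(a) = - \log{\left(\frac{2 a}{7} + \frac{2}{7} \right)} + C$.

At $a = \frac{5}{2}$ the integrand is identically $0$, so $I(\frac{5}{2}) = 0$. The closed form gives $0$, hence $C = 0$.

Setting $a = 3$:
$$I = - \log{\left(\frac{8}{7} \right)}.$$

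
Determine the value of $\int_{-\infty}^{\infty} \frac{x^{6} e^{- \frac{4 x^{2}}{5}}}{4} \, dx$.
$\frac{1875 \sqrt{5} \sqrt{\pi}}{4096}$

Consider the simpler parametrised integral
$$J(a) = \int_{-\infty}^{\infty} \frac{e^{- a x^{2}}}{4} \, dx = \frac{\sqrt{\pi}}{4 \sqrt{a}}.$$

Differentiating under the integral sign brings down a factor of $(-x^2)$:
$$\frac{dJ}{da} = \int_{-\infty}^{\infty} - \frac{x^{2} e^{- a x^{2}}}{4} \, dx = - \frac{\sqrt{\pi}}{8 a^{\frac{3}{2}}}.$$

Repeating $3$ times in total — each differentiation brings down another $(-x^2)$ — gives
$$\frac{d^{3}J}{da^{3}} = \int_{-\infty}^{\infty} - \frac{x^{6} e^{- a x^{2}}}{4} \, dx = - \frac{15 \sqrt{\pi}}{32 a^{\frac{7}{2}}},$$
and the integrand here is $(-1)^{3}$ times the target integrand, so $I = (-1)^{3}\,\frac{d^{3}J}{da^{3}} = \frac{15 \sqrt{\pi}}{32 a^{\frac{7}{2}}}$.

Setting $a = \frac{4}{5}$:
$$I = \frac{1875 \sqrt{5} \sqrt{\pi}}{4096}.$$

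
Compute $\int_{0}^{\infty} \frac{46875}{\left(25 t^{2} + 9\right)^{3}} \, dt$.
$\frac{3125 \pi}{432}$

Start from the standard arctangent integral
$$J(a) = \int_{0}^{\infty} \frac{3}{a^{2} + t^{2}} \, dt = \frac{3 \pi}{2 a}.$$

Differentiating under the integral sign with respect to $a$,
$$\frac{dJ}{da} = \int_{0}^{\infty} - \frac{6 a}{\left(a^{2} + t^{2}\right)^{2}} \, dt = - \frac{3 \pi}{2 a^{2}},$$
so $\int_{0}^{\infty} \frac{3}{\left(a^{2} + t^{2}\right)^{2}} \, dt = \frac{3 \pi}{4 a^{3}}$.

Repeating — each differentiation of $1/(t^2+a^2)^j$ produces $-2ja/(t^2+a^2)^{j+1}$ — and dividing through by $-2ja$ at each step yields, after $2$ differentiations in total,
$$\int_{0}^{\infty} \frac{3}{\left(a^{2} + t^{2}\right)^{3}} \, dt = \frac{9 \pi}{16 a^{5}}.$$

Setting $a = \frac{3}{5}$:
$$I = \frac{3125 \pi}{432}.$$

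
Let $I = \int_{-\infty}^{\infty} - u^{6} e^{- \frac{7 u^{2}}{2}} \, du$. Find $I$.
$- \frac{15 \sqrt{14} \sqrt{\pi}}{2401}$

Start from the elementary integral
$$J(a) = \int_{-\infty}^{\infty} - e^{- a u^{2}} \, du = - \frac{\sqrt{\pi}}{\sqrt{a}}.$$

Differentiating under the integral sign brings down a factor of $(-u^2)$:
$$\frac{dJ}{da} = \int_{-\infty}^{\infty} u^{2} e^{- a u^{2}} \, du = \frac{\sqrt{\pi}}{2 a^{\frac{3}{2}}}.$$

Repeating $3$ times in total — each differentiation brings down another $(-u^2)$ — gives
$$\frac{d^{3}J}{da^{3}} = \int_{-\infty}^{\infty} u^{6} e^{- a u^{2}} \, du = \frac{15 \sqrt{\pi}}{8 a^{\frac{7}{2}}},$$
and the integrand here is $(-1)^{3}$ times the target integrand, so $I = (-1)^{3}\,\frac{d^{3}J}{da^{3}} = - \frac{15 \sqrt{\pi}}{8 a^{\frac{7}{2}}}$.

Setting $a = \frac{7}{2}$:
$$I = - \frac{15 \sqrt{14} \sqrt{\pi}}{2401}.$$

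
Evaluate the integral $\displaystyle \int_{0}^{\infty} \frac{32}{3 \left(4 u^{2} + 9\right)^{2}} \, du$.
$\frac{4 \pi}{81}$

Start from the standard arctangent integral
$$J(a) = \int_{0}^{\infty} \frac{2}{3 \left(a^{2} + u^{2}\right)} \, du = \frac{\pi}{3 a}.$$

Differentiating under the integral sign with respect to $a$,
$$\frac{dJ}{da} = \int_{0}^{\infty} - \frac{4 a}{3 \left(a^{2} + u^{2}\right)^{2}} \, du = - \frac{\pi}{3 a^{2}},$$
so $\int_{0}^{\infty} \frac{2}{3 \left(a^{2} + u^{2}\right)^{2}} \, du = \frac{\pi}{6 a^{3}}$.

Setting $a = \frac{3}{2}$:
$$I = \frac{4 \pi}{81}.$$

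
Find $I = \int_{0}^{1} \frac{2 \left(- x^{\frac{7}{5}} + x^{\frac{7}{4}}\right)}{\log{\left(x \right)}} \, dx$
$\log{\left(\frac{3025}{2304} \right)}$

Introduce a parameter $a$ in the exponent: let $I(a) = \int_{0}^{1} \frac{2 \left(- x^{\frac{7}{5}} + x^{a}\right)}{\log{\left(x \right)}} \, dx$.

Since $\dfrac{\partial}{\partial a}\,x^{a} = x^{a} \ln x$, the $\ln x$ in the denominator cancels and
$$\frac{dI}{da} = \int_{0}^{1} 2 x^{a} \, dx = 2 \left[\frac{x^{a+1}}{a+1}\right]_0^1 = \frac{2}{a + 1}.$$

Integrating with respect to $a$ gives $I(a) = \log{\left(\frac{25 \left(a + 1\right)^{2}}{144} \right)} + C$.

At $a = \frac{7}{5}$ the integrand is identically $0$, so $I(\frac{7}{5}) = 0$. The closed form gives $0$, hence $C = 0$.

Setting $a = \frac{7}{4}$:
$$I = \log{\left(\frac{3025}{2304} \right)}.$$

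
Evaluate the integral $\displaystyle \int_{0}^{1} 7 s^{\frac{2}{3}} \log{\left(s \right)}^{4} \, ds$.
$\frac{40824}{3125}$

Start from the elementary integral
$$J(a) = \int_{0}^{1} 7 s^{a} \, ds = \frac{7}{a + 1}.$$

Differentiating under the integral sign brings down a factor of $\ln s$:
$$\frac{dJ}{da} = \int_{0}^{1} 7 s^{a} \log{\left(s \right)} \, ds = - \frac{7}{\left(a + 1\right)^{2}}.$$

Repeating $4$ times in total — each differentiation brings down another $\ln s$ — gives
$$\frac{d^{4}J}{da^{4}} = \int_{0}^{1} 7 s^{a} \log{\left(s \right)}^{4} \, ds = \frac{168}{\left(a + 1\right)^{5}},$$
and the integrand here is exactly the target integrand, so $I = \frac{168}{\left(a + 1\right)^{5}}$.

Setting $a = \frac{2}{3}$:
$$I = \frac{40824}{3125}.$$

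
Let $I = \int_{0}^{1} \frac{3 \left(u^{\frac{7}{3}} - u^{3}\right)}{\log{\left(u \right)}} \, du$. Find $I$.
$- \log{\left(\frac{216}{125} \right)}$

Consider the one-parameter family: let $I(a) = \int_{0}^{1} \frac{3 \left(u^{\frac{7}{3}} - u^{a}\right)}{\log{\left(u \right)}} \, du$.

Since $\dfrac{\partial}{\partial a}\,u^{a} = u^{a} \ln u$, the $\ln u$ in the denominator cancels and
$$\frac{dI}{da} = \int_{0}^{1} -3 u^{a} \, du = -3 \left[\frac{u^{a+1}}{a+1}\right]_0^1 = - \frac{3}{a + 1}.$$

Integrating with respect to $a$ gives $I(a) = - \log{\left(\frac{27 \left(a + 1\right)^{3}}{1000} \right)} + C$.

At $a = \frac{7}{3}$ the integrand is identically $0$, so $I(\frac{7}{3}) = 0$. The closed form gives $0$, hence $C = 0$.

Setting $a = 3$:
$$I = - \log{\left(\frac{216}{125} \right)}.$$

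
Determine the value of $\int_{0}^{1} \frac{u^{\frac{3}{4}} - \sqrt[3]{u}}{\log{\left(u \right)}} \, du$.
$\log{\left(\frac{21}{16} \right)}$

Introduce a parameter $a$ in the exponent: let $I(a) = \int_{0}^{1} \frac{- \sqrt[3]{u} + u^{a}}{\log{\left(u \right)}} \, du$.

Since $\dfrac{\partial}{\partial a}\,u^{a} = u^{a} \ln u$, the $\ln u$ in the denominator cancels and
$$\frac{dI}{da} = \int_{0}^{1} u^{a} \, du = \left[\frac{u^{a+1}}{a+1}\right]_0^1 = \frac{1}{a + 1}.$$

Integrating with respect to $a$ gives $I(a) = \log{\left(\frac{3 a}{4} + \frac{3}{4} \right)} + C$.

At $a = \frac{1}{3}$ the integrand is identically $0$, so $I(\frac{1}{3}) = 0$. The closed form gives $0$, hence $C = 0$.

Setting $a = \frac{3}{4}$:
$$I = \log{\left(\frac{21}{16} \right)}.$$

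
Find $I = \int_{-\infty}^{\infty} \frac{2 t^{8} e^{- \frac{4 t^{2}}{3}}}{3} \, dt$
$\frac{2835 \sqrt{3} \sqrt{\pi}}{4096}$

Begin with the known integral
$$J(a) = \int_{-\infty}^{\infty} \frac{2 e^{- a t^{2}}}{3} \, dt = \frac{2 \sqrt{\pi}}{3 \sqrt{a}}.$$

Differentiating under the integral sign brings down a factor of $(-t^2)$:
$$\frac{dJ}{da} = \int_{-\infty}^{\infty} - \frac{2 t^{2} e^{- a t^{2}}}{3} \, dt = - \frac{\sqrt{\pi}}{3 a^{\frac{3}{2}}}.$$

Repeating $4$ times in total — each differentiation brings down another $(-t^2)$ — gives
$$\frac{d^{4}J}{da^{4}} = \int_{-\infty}^{\infty} \frac{2 t^{8} e^{- a t^{2}}}{3} \, dt = \frac{35 \sqrt{\pi}}{8 a^{\frac{9}{2}}},$$
and the integrand here is exactly the target integrand, so $I = \frac{35 \sqrt{\pi}}{8 a^{\frac{9}{2}}}$.

Setting $a = \frac{4}{3}$:
$$I = \frac{2835 \sqrt{3} \sqrt{\pi}}{4096}.$$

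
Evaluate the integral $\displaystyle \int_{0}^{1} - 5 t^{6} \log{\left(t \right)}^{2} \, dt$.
$- \frac{10}{343}$

Begin with the known integral
$$J(a) = \int_{0}^{1} - 5 t^{a} \, dt = - \frac{5}{a + 1}.$$

Differentiating under the integral sign brings down a factor of $\ln t$:
$$\frac{dJ}{da} = \int_{0}^{1} - 5 t^{a} \log{\left(t \right)} \, dt = \frac{5}{\left(a + 1\right)^{2}}.$$

Repeating twice in total — each differentiation brings down another $\ln t$ — gives
$$\frac{d^{2}J}{da^{2}} = \int_{0}^{1} - 5 t^{a} \log{\left(t \right)}^{2} \, dt = - \frac{10}{\left(a + 1\right)^{3}},$$
and the integrand here is exactly the target integrand, so $I = - \frac{10}{\left(a + 1\right)^{3}}$.

Setting $a = 6$:
$$I = - \frac{10}{343}.$$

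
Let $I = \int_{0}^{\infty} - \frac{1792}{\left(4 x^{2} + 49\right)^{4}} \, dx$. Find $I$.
$- \frac{20 \pi}{117649}$

Recall the elementary integral
$$J(a) = \int_{0}^{\infty} - \frac{7}{a^{2} + x^{2}} \, dx = - \frac{7 \pi}{2 a}.$$

Differentiating under the integral sign with respect to $a$,
$$\frac{dJ}{da} = \int_{0}^{\infty} \frac{14 a}{\left(a^{2} + x^{2}\right)^{2}} \, dx = \frac{7 \pi}{2 a^{2}},$$
so $\int_{0}^{\infty} - \frac{7}{\left(a^{2} + x^{2}\right)^{2}} \, dx = - \frac{7 \pi}{4 a^{3}}$.

Repeating — each differentiation of $1/(x^2+a^2)^j$ produces $-2ja/(x^2+a^2)^{j+1}$ — and dividing through by $-2ja$ at each step yields, after $3$ differentiations in total,
$$\int_{0}^{\infty} - \frac{7}{\left(a^{2} + x^{2}\right)^{4}} \, dx = - \frac{35 \pi}{32 a^{7}}.$$

Setting $a = \frac{7}{2}$:
$$I = - \frac{20 \pi}{117649}.$$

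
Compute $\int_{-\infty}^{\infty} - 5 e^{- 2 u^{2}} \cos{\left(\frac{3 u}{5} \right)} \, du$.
$- \frac{5 \sqrt{2} \sqrt{\pi}}{2 e^{\frac{9}{200}}}$

Let $b$ denote the cosine frequency and define $I(b) = \int_{-\infty}^{\infty} - 5 e^{- 2 u^{2}} \cos{\left(b u \right)} \, du$.

Differentiating under the integral sign,
$$I'(b) = \int_{-\infty}^{\infty} 5 u e^{- 2 u^{2}} \sin{\left(b u \right)} \, du.$$

Integrate $\int_{-\infty}^{\infty} u \sin(b u)\, e^{- 2 u^{2}}\, du$ by parts with $w = \sin(b u)$ and $dv = u\, e^{- 2 u^{2}}\, du$, giving $v = - \frac{e^{- 2 u^{2}}}{4}$. The boundary term vanishes and
$$\int_{-\infty}^{\infty} u \sin(b u)\, e^{- 2 u^{2}}\, du = \frac{b}{4} \int_{-\infty}^{\infty} \cos(b u)\, e^{- 2 u^{2}}\, du,$$
so $I'(b) = - \frac{b}{4}\, I(b)$.

This is a separable first-order ODE; solving with the initial condition $I(0) = \int_{-\infty}^{\infty} - 5 e^{- 2 u^{2}}\,du = - \frac{5 \sqrt{2} \sqrt{\pi}}{2}$ gives
$$I(b) = - \frac{5 \sqrt{2} \sqrt{\pi} e^{- \frac{b^{2}}{8}}}{2}.$$

Setting $b = \frac{3}{5}$:
$$I = - \frac{5 \sqrt{2} \sqrt{\pi}}{2 e^{\frac{9}{200}}}.$$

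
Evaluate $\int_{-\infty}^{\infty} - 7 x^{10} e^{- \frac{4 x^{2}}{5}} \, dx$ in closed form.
$- \frac{20671875 \sqrt{5} \sqrt{\pi}}{65536}$

Start from the elementary integral
$$J(a) = \int_{-\infty}^{\infty} - 7 e^{- a x^{2}} \, dx = - \frac{7 \sqrt{\pi}}{\sqrt{a}}.$$

Differentiating under the integral sign brings down a factor of $(-x^2)$:
$$\frac{dJ}{da} = \int_{-\infty}^{\infty} 7 x^{2} e^{- a x^{2}} \, dx = \frac{7 \sqrt{\pi}}{2 a^{\frac{3}{2}}}.$$

Repeating $5$ times in total — each differentiation brings down another $(-x^2)$ — gives
$$\frac{d^{5}J}{da^{5}} = \int_{-\infty}^{\infty} 7 x^{10} e^{- a x^{2}} \, dx = \frac{6615 \sqrt{\pi}}{32 a^{\frac{11}{2}}},$$
and the integrand here is $(-1)^{5}$ times the target integrand, so $I = (-1)^{5}\,\frac{d^{5}J}{da^{5}} = - \frac{6615 \sqrt{\pi}}{32 a^{\frac{11}{2}}}$.

Setting $a = \frac{4}{5}$:
$$I = - \frac{20671875 \sqrt{5} \sqrt{\pi}}{65536}.$$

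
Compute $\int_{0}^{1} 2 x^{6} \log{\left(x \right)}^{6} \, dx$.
$\frac{1440}{823543}$

Consider the simpler parametrised integral
$$J(a) = \int_{0}^{1} 2 x^{a} \, dx = \frac{2}{a + 1}.$$

Differentiating under the integral sign brings down a factor of $\ln x$:
$$\frac{dJ}{da} = \int_{0}^{1} 2 x^{a} \log{\left(x \right)} \, dx = - \frac{2}{\left(a + 1\right)^{2}}.$$

Repeating $6$ times in total — each differentiation brings down another $\ln x$ — gives
$$\frac{d^{6}J}{da^{6}} = \int_{0}^{1} 2 x^{a} \log{\left(x \right)}^{6} \, dx = \frac{1440}{\left(a + 1\right)^{7}},$$
and the integrand here is exactly the target integrand, so $I = \frac{1440}{\left(a + 1\right)^{7}}$.

Setting $a = 6$:
$$I = \frac{1440}{823543}.$$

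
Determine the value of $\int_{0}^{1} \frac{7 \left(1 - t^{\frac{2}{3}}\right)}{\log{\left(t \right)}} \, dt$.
$- \log{\left(\frac{78125}{2187} \right)}$

Replace the exponent $\frac{2}{3}$ by a parameter $a$: let $I(a) = \int_{0}^{1} \frac{7 \left(1 - t^{a}\right)}{\log{\left(t \right)}} \, dt$.

Since $\dfrac{\partial}{\partial a}\,t^{a} = t^{a} \ln t$, the $\ln t$ in the denominator cancels and
$$\frac{dI}{da} = \int_{0}^{1} -7 t^{a} \, dt = -7 \left[\frac{t^{a+1}}{a+1}\right]_0^1 = - \frac{7}{a + 1}.$$

Integrating with respect to $a$ gives $I(a) = - 7 \log{\left(a + 1 \right)} + C$.

At $a = 0$ the integrand is identically $0$, so $I(0) = 0$. The closed form gives $0$, hence $C = 0$.

Setting $a = \frac{2}{3}$:
$$I = - \log{\left(\frac{78125}{2187} \right)}.$$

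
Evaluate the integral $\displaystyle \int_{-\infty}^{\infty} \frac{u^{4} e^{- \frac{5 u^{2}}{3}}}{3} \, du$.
$\frac{9 \sqrt{15} \sqrt{\pi}}{500}$

Start from the elementary integral
$$J(a) = \int_{-\infty}^{\infty} \frac{e^{- a u^{2}}}{3} \, du = \frac{\sqrt{\pi}}{3 \sqrt{a}}.$$

Differentiating under the integral sign brings down a factor of $(-u^2)$:
$$\frac{dJ}{da} = \int_{-\infty}^{\infty} - \frac{u^{2} e^{- a u^{2}}}{3} \, du = - \frac{\sqrt{\pi}}{6 a^{\frac{3}{2}}}.$$

Repeating twice in total — each differentiation brings down another $(-u^2)$ — gives
$$\frac{d^{2}J}{da^{2}} = \int_{-\infty}^{\infty} \frac{u^{4} e^{- a u^{2}}}{3} \, du = \frac{\sqrt{\pi}}{4 a^{\frac{5}{2}}},$$
and the integrand here is exactly the target integrand, so $I = \frac{\sqrt{\pi}}{4 a^{\frac{5}{2}}}$.

Setting $a = \frac{5}{3}$:
$$I = \frac{9 \sqrt{15} \sqrt{\pi}}{500}.$$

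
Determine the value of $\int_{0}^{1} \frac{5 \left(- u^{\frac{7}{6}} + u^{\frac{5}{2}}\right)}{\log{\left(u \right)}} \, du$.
$- \log{\left(\frac{371293}{4084101} \right)}$

Introduce a parameter $a$ in the exponent: let $I(a) = \int_{0}^{1} \frac{5 \left(u^{\frac{5}{2}} - u^{a}\right)}{\log{\left(u \right)}} \, du$.

Since $\dfrac{\partial}{\partial a}\,u^{a} = u^{a} \ln u$, the $\ln u$ in the denominator cancels and
$$\frac{dI}{da} = \int_{0}^{1} -5 u^{a} \, du = -5 \left[\frac{u^{a+1}}{a+1}\right]_0^1 = - \frac{5}{a + 1}.$$

Integrating with respect to $a$ gives $I(a) = - \log{\left(\frac{32 \left(a + 1\right)^{5}}{16807} \right)} + C$.

At $a = \frac{5}{2}$ the integrand is identically $0$, so $I(\frac{5}{2}) = 0$. The closed form gives $0$, hence $C = 0$.

Setting $a = \frac{7}{6}$:
$$I = - \log{\left(\frac{371293}{4084101} \right)}.$$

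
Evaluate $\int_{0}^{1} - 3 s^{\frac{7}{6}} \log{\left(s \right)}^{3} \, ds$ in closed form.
$\frac{23328}{28561}$

Consider the simpler parametrised integral
$$J(a) = \int_{0}^{1} - 3 s^{a} \, ds = - \frac{3}{a + 1}.$$

Differentiating under the integral sign brings down a factor of $\ln s$:
$$\frac{dJ}{da} = \int_{0}^{1} - 3 s^{a} \log{\left(s \right)} \, ds = \frac{3}{\left(a + 1\right)^{2}}.$$

Repeating $3$ times in total — each differentiation brings down another $\ln s$ — gives
$$\frac{d^{3}J}{da^{3}} = \int_{0}^{1} - 3 s^{a} \log{\left(s \right)}^{3} \, ds = \frac{18}{\left(a + 1\right)^{4}},$$
and the integrand here is exactly the target integrand, so $I = \frac{18}{\left(a + 1\right)^{4}}$.

Setting $a = \frac{7}{6}$:
$$I = \frac{23328}{28561}.$$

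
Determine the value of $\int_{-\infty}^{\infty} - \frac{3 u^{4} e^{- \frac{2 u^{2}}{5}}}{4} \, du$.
$- \frac{225 \sqrt{10} \sqrt{\pi}}{128}$

Begin with the known integral
$$J(a) = \int_{-\infty}^{\infty} - \frac{3 e^{- a u^{2}}}{4} \, du = - \frac{3 \sqrt{\pi}}{4 \sqrt{a}}.$$

Differentiating under the integral sign brings down a factor of $(-u^2)$:
$$\frac{dJ}{da} = \int_{-\infty}^{\infty} \frac{3 u^{2} e^{- a u^{2}}}{4} \, du = \frac{3 \sqrt{\pi}}{8 a^{\frac{3}{2}}}.$$

Repeating twice in total — each differentiation brings down another $(-u^2)$ — gives
$$\frac{d^{2}J}{da^{2}} = \int_{-\infty}^{\infty} - \frac{3 u^{4} e^{- a u^{2}}}{4} \, du = - \frac{9 \sqrt{\pi}}{16 a^{\frac{5}{2}}},$$
and the integrand here is exactly the target integrand, so $I = - \frac{9 \sqrt{\pi}}{16 a^{\frac{5}{2}}}$.

Setting $a = \frac{2}{5}$:
$$I = - \frac{225 \sqrt{10} \sqrt{\pi}}{128}.$$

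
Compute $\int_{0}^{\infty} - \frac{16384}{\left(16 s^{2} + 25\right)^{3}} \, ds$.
$- \frac{768 \pi}{3125}$

Begin with the known result
$$J(a) = \int_{0}^{\infty} - \frac{4}{a^{2} + s^{2}} \, ds = - \frac{2 \pi}{a}.$$

Differentiating under the integral sign with respect to $a$,
$$\frac{dJ}{da} = \int_{0}^{\infty} \frac{8 a}{\left(a^{2} + s^{2}\right)^{2}} \, ds = \frac{2 \pi}{a^{2}},$$
so $\int_{0}^{\infty} - \frac{4}{\left(a^{2} + s^{2}\right)^{2}} \, ds = - \frac{\pi}{a^{3}}$.

Repeating — each differentiation of $1/(s^2+a^2)^j$ produces $-2ja/(s^2+a^2)^{j+1}$ — and dividing through by $-2ja$ at each step yields, after $2$ differentiations in total,
$$\int_{0}^{\infty} - \frac{4}{\left(a^{2} + s^{2}\right)^{3}} \, ds = - \frac{3 \pi}{4 a^{5}}.$$

Setting $a = \frac{5}{4}$:
$$I = - \frac{768 \pi}{3125}.$$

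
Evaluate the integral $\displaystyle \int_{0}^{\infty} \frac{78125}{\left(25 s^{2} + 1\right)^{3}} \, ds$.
$\frac{46875 \pi}{16}$

Recall the elementary integral
$$J(a) = \int_{0}^{\infty} \frac{5}{a^{2} + s^{2}} \, ds = \frac{5 \pi}{2 a}.$$

Differentiating under the integral sign with respect to $a$,
$$\frac{dJ}{da} = \int_{0}^{\infty} - \frac{10 a}{\left(a^{2} + s^{2}\right)^{2}} \, ds = - \frac{5 \pi}{2 a^{2}},$$
so $\int_{0}^{\infty} \frac{5}{\left(a^{2} + s^{2}\right)^{2}} \, ds = \frac{5 \pi}{4 a^{3}}$.

Repeating — each differentiation of $1/(s^2+a^2)^j$ produces $-2ja/(s^2+a^2)^{j+1}$ — and dividing through by $-2ja$ at each step yields, after $2$ differentiations in total,
$$\int_{0}^{\infty} \frac{5}{\left(a^{2} + s^{2}\right)^{3}} \, ds = \frac{15 \pi}{16 a^{5}}.$$

Setting $a = \frac{1}{5}$:
$$I = \frac{46875 \pi}{16}.$$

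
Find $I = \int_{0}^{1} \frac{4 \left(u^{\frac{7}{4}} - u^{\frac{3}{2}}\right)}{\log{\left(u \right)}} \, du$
$\log{\left(\frac{14641}{10000} \right)}$

Consider the one-parameter family: let $I(a) = \int_{0}^{1} \frac{4 \left(- u^{\frac{3}{2}} + u^{a}\right)}{\log{\left(u \right)}} \, du$.

Since $\dfrac{\partial}{\partial a}\,u^{a} = u^{a} \ln u$, the $\ln u$ in the denominator cancels and
$$\frac{dI}{da} = \int_{0}^{1} 4 u^{a} \, du = 4 \left[\frac{u^{a+1}}{a+1}\right]_0^1 = \frac{4}{a + 1}.$$

Integrating with respect to $a$ gives $I(a) = \log{\left(\frac{16 \left(a + 1\right)^{4}}{625} \right)} + C$.

At $a = \frac{3}{2}$ the integrand is identically $0$, so $I(\frac{3}{2}) = 0$. The closed form gives $0$, hence $C = 0$.

Setting $a = \frac{7}{4}$:
$$I = \log{\left(\frac{14641}{10000} \right)}.$$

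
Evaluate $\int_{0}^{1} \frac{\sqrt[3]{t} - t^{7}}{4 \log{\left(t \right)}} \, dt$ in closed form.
$- \frac{\log{\left(6 \right)}}{4}$

Replace the exponent $\frac{1}{3}$ by a parameter $a$: let $I(a) = \int_{0}^{1} \frac{- t^{7} + t^{a}}{4 \log{\left(t \right)}} \, dt$.

Since $\dfrac{\partial}{\partial a}\,t^{a} = t^{a} \ln t$, the $\ln t$ in the denominator cancels and
$$\frac{dI}{da} = \int_{0}^{1} \frac{1}{4} t^{a} \, dt = \frac{1}{4} \left[\frac{t^{a+1}}{a+1}\right]_0^1 = \frac{1}{4 \left(a + 1\right)}.$$

Integrating with respect to $a$ gives $I(a) = \frac{\log{\left(a + 1 \right)}}{4} - \frac{3 \log{\left(2 \right)}}{4} + C$.

At $a = 7$ the integrand is identically $0$, so $I(7) = 0$. The closed form gives $0$, hence $C = 0$.

Setting $a = \frac{1}{3}$:
$$I = - \frac{\log{\left(6 \right)}}{4}.$$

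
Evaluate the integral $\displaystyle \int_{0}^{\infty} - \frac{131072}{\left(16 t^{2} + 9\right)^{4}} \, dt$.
$- \frac{5120 \pi}{2187}$

Begin with the known result
$$J(a) = \int_{0}^{\infty} - \frac{2}{a^{2} + t^{2}} \, dt = - \frac{\pi}{a}.$$

Differentiating under the integral sign with respect to $a$,
$$\frac{dJ}{da} = \int_{0}^{\infty} \frac{4 a}{\left(a^{2} + t^{2}\right)^{2}} \, dt = \frac{\pi}{a^{2}},$$
so $\int_{0}^{\infty} - \frac{2}{\left(a^{2} + t^{2}\right)^{2}} \, dt = - \frac{\pi}{2 a^{3}}$.

Repeating — each differentiation of $1/(t^2+a^2)^j$ produces $-2ja/(t^2+a^2)^{j+1}$ — and dividing through by $-2ja$ at each step yields, after $3$ differentiations in total,
$$\int_{0}^{\infty} - \frac{2}{\left(a^{2} + t^{2}\right)^{4}} \, dt = - \frac{5 \pi}{16 a^{7}}.$$

Setting $a = \frac{3}{4}$:
$$I = - \frac{5120 \pi}{2187}.$$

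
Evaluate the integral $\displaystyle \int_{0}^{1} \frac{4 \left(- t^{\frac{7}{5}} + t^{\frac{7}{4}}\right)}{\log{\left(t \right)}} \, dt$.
$\log{\left(\frac{9150625}{5308416} \right)}$

Replace the exponent $\frac{7}{4}$ by a parameter $a$: let $I(a) = \int_{0}^{1} \frac{4 \left(- t^{\frac{7}{5}} + t^{a}\right)}{\log{\left(t \right)}} \, dt$.

Since $\dfrac{\partial}{\partial a}\,t^{a} = t^{a} \ln t$, the $\ln t$ in the denominator cancels and
$$\frac{dI}{da} = \int_{0}^{1} 4 t^{a} \, dt = 4 \left[\frac{t^{a+1}}{a+1}\right]_0^1 = \frac{4}{a + 1}.$$

Integrating with respect to $a$ gives $I(a) = \log{\left(\frac{625 \left(a + 1\right)^{4}}{20736} \right)} + C$.

At $a = \frac{7}{5}$ the integrand is identically $0$, so $I(\frac{7}{5}) = 0$. The closed form gives $0$, hence $C = 0$.

Setting $a = \frac{7}{4}$:
$$I = \log{\left(\frac{9150625}{5308416} \right)}.$$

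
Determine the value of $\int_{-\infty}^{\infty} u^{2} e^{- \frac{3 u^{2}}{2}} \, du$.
$\frac{\sqrt{6} \sqrt{\pi}}{9}$

Start from the elementary integral
$$J(a) = \int_{-\infty}^{\infty} e^{- a u^{2}} \, du = \frac{\sqrt{\pi}}{\sqrt{a}}.$$

Differentiating under the integral sign brings down a factor of $(-u^2)$:
$$\frac{dJ}{da} = \int_{-\infty}^{\infty} - u^{2} e^{- a u^{2}} \, du = - \frac{\sqrt{\pi}}{2 a^{\frac{3}{2}}}.$$

The integral on the left is $-I$, so $I = \frac{\sqrt{\pi}}{2 a^{\frac{3}{2}}}$.

Setting $a = \frac{3}{2}$:
$$I = \frac{\sqrt{6} \sqrt{\pi}}{9}.$$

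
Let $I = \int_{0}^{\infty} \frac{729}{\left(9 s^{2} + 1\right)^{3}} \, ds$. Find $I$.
$\frac{729 \pi}{16}$

Begin with the known result
$$J(a) = \int_{0}^{\infty} \frac{1}{a^{2} + s^{2}} \, ds = \frac{\pi}{2 a}.$$

Differentiating under the integral sign with respect to $a$,
$$\frac{dJ}{da} = \int_{0}^{\infty} - \frac{2 a}{\left(a^{2} + s^{2}\right)^{2}} \, ds = - \frac{\pi}{2 a^{2}},$$
so $\int_{0}^{\infty} \frac{1}{\left(a^{2} + s^{2}\right)^{2}} \, ds = \frac{\pi}{4 a^{3}}$.

Repeating — each differentiation of $1/(s^2+a^2)^j$ produces $-2ja/(s^2+a^2)^{j+1}$ — and dividing through by $-2ja$ at each step yields, after $2$ differentiations in total,
$$\int_{0}^{\infty} \frac{1}{\left(a^{2} + s^{2}\right)^{3}} \, ds = \frac{3 \pi}{16 a^{5}}.$$

Setting $a = \frac{1}{3}$:
$$I = \frac{729 \pi}{16}.$$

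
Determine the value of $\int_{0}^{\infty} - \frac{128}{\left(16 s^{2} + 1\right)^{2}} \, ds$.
$- 8 \pi$

Begin with the known result
$$J(a) = \int_{0}^{\infty} - \frac{1}{2 \left(a^{2} + s^{2}\right)} \, ds = - \frac{\pi}{4 a}.$$

Differentiating under the integral sign with respect to $a$,
$$\frac{dJ}{da} = \int_{0}^{\infty} \frac{a}{\left(a^{2} + s^{2}\right)^{2}} \, ds = \frac{\pi}{4 a^{2}},$$
so $\int_{0}^{\infty} - \frac{1}{2 \left(a^{2} + s^{2}\right)^{2}} \, ds = - \frac{\pi}{8 a^{3}}$.

Setting $a = \frac{1}{4}$:
$$I = - 8 \pi.$$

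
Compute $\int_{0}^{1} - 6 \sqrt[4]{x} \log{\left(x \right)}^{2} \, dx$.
$- \frac{768}{125}$

Begin with the known integral
$$J(a) = \int_{0}^{1} - 6 x^{a} \, dx = - \frac{6}{a + 1}.$$

Differentiating under the integral sign brings down a factor of $\ln x$:
$$\frac{dJ}{da} = \int_{0}^{1} - 6 x^{a} \log{\left(x \right)} \, dx = \frac{6}{\left(a + 1\right)^{2}}.$$

Repeating twice in total — each differentiation brings down another $\ln x$ — gives
$$\frac{d^{2}J}{da^{2}} = \int_{0}^{1} - 6 x^{a} \log{\left(x \right)}^{2} \, dx = - \frac{12}{\left(a + 1\right)^{3}},$$
and the integrand here is exactly the target integrand, so $I = - \frac{12}{\left(a + 1\right)^{3}}$.

Setting $a = \frac{1}{4}$:
$$I = - \frac{768}{125}.$$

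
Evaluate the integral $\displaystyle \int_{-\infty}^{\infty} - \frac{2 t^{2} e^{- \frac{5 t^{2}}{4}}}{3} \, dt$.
$- \frac{8 \sqrt{5} \sqrt{\pi}}{75}$

Consider the simpler parametrised integral
$$J(a) = \int_{-\infty}^{\infty} - \frac{2 e^{- a t^{2}}}{3} \, dt = - \frac{2 \sqrt{\pi}}{3 \sqrt{a}}.$$

Differentiating under the integral sign brings down a factor of $(-t^2)$:
$$\frac{dJ}{da} = \int_{-\infty}^{\infty} \frac{2 t^{2} e^{- a t^{2}}}{3} \, dt = \frac{\sqrt{\pi}}{3 a^{\frac{3}{2}}}.$$

The integral on the left is $-I$, so $I = - \frac{\sqrt{\pi}}{3 a^{\frac{3}{2}}}$.

Setting $a = \frac{5}{4}$:
$$I = - \frac{8 \sqrt{5} \sqrt{\pi}}{75}.$$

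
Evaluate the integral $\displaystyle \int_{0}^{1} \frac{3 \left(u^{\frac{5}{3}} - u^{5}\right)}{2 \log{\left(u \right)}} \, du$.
$\log{\left(\frac{8}{27} \right)}$

Replace the exponent $\frac{5}{3}$ by a parameter $a$: let $I(a) = \int_{0}^{1} \frac{3 \left(- u^{5} + u^{a}\right)}{2 \log{\left(u \right)}} \, du$.

Since $\dfrac{\partial}{\partial a}\,u^{a} = u^{a} \ln u$, the $\ln u$ in the denominator cancels and
$$\frac{dI}{da} = \int_{0}^{1} \frac{3}{2} u^{a} \, du = \frac{3}{2} \left[\frac{u^{a+1}}{a+1}\right]_0^1 = \frac{3}{2 \left(a + 1\right)}.$$

Integrating with respect to $a$ gives $I(a) = \frac{3 \log{\left(a + 1 \right)}}{2} - \frac{3 \log{\left(6 \right)}}{2} + C$.

At $a = 5$ the integrand is identically $0$, so $I(5) = 0$. The closed form gives $0$, hence $C = 0$.

Setting $a = \frac{5}{3}$:
$$I = \log{\left(\frac{8}{27} \right)}.$$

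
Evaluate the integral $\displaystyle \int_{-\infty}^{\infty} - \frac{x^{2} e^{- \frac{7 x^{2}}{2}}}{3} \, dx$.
$- \frac{\sqrt{14} \sqrt{\pi}}{147}$

Start from the elementary integral
$$J(a) = \int_{-\infty}^{\infty} - \frac{e^{- a x^{2}}}{3} \, dx = - \frac{\sqrt{\pi}}{3 \sqrt{a}}.$$

Differentiating under the integral sign brings down a factor of $(-x^2)$:
$$\frac{dJ}{da} = \int_{-\infty}^{\infty} \frac{x^{2} e^{- a x^{2}}}{3} \, dx = \frac{\sqrt{\pi}}{6 a^{\frac{3}{2}}}.$$

The integral on the left is $-I$, so $I = - \frac{\sqrt{\pi}}{6 a^{\frac{3}{2}}}$.

Setting $a = \frac{7}{2}$:
$$I = - \frac{\sqrt{14} \sqrt{\pi}}{147}.$$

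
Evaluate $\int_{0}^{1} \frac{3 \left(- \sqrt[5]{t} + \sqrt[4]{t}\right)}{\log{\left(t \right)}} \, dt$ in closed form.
$- \log{\left(\frac{13824}{15625} \right)}$

Introduce a parameter $a$ in the exponent: let $I(a) = \int_{0}^{1} \frac{3 \left(\sqrt[4]{t} - t^{a}\right)}{\log{\left(t \right)}} \, dt$.

Since $\dfrac{\partial}{\partial a}\,t^{a} = t^{a} \ln t$, the $\ln t$ in the denominator cancels and
$$\frac{dI}{da} = \int_{0}^{1} -3 t^{a} \, dt = -3 \left[\frac{t^{a+1}}{a+1}\right]_0^1 = - \frac{3}{a + 1}.$$

Integrating with respect to $a$ gives $I(a) = - \log{\left(\frac{64 \left(a + 1\right)^{3}}{125} \right)} + C$.

At $a = \frac{1}{4}$ the integrand is identically $0$, so $I(\frac{1}{4}) = 0$. The closed form gives $0$, hence $C = 0$.

Setting $a = \frac{1}{5}$:
$$I = - \log{\left(\frac{13824}{15625} \right)}.$$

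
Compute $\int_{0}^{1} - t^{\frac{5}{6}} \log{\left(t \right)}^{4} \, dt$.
$- \frac{186624}{161051}$

Begin with the known integral
$$J(a) = \int_{0}^{1} - t^{a} \, dt = - \frac{1}{a + 1}.$$

Differentiating under the integral sign brings down a factor of $\ln t$:
$$\frac{dJ}{da} = \int_{0}^{1} - t^{a} \log{\left(t \right)} \, dt = \frac{1}{\left(a + 1\right)^{2}}.$$

Repeating $4$ times in total — each differentiation brings down another $\ln t$ — gives
$$\frac{d^{4}J}{da^{4}} = \int_{0}^{1} - t^{a} \log{\left(t \right)}^{4} \, dt = - \frac{24}{\left(a + 1\right)^{5}},$$
and the integrand here is exactly the target integrand, so $I = - \frac{24}{\left(a + 1\right)^{5}}$.

Setting $a = \frac{5}{6}$:
$$I = - \frac{186624}{161051}.$$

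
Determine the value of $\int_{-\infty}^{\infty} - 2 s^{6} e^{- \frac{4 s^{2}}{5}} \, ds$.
$- \frac{1875 \sqrt{5} \sqrt{\pi}}{512}$

Start from the elementary integral
$$J(a) = \int_{-\infty}^{\infty} - 2 e^{- a s^{2}} \, ds = - \frac{2 \sqrt{\pi}}{\sqrt{a}}.$$

Differentiating under the integral sign brings down a factor of $(-s^2)$:
$$\frac{dJ}{da} = \int_{-\infty}^{\infty} 2 s^{2} e^{- a s^{2}} \, ds = \frac{\sqrt{\pi}}{a^{\frac{3}{2}}}.$$

Repeating $3$ times in total — each differentiation brings down another $(-s^2)$ — gives
$$\frac{d^{3}J}{da^{3}} = \int_{-\infty}^{\infty} 2 s^{6} e^{- a s^{2}} \, ds = \frac{15 \sqrt{\pi}}{4 a^{\frac{7}{2}}},$$
and the integrand here is $(-1)^{3}$ times the target integrand, so $I = (-1)^{3}\,\frac{d^{3}J}{da^{3}} = - \frac{15 \sqrt{\pi}}{4 a^{\frac{7}{2}}}$.

Setting $a = \frac{4}{5}$:
$$I = - \frac{1875 \sqrt{5} \sqrt{\pi}}{512}.$$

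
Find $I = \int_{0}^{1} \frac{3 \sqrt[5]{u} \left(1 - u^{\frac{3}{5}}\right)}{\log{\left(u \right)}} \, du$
$\log{\left(\frac{8}{27} \right)}$

Consider the one-parameter family: let $I(a) = \int_{0}^{1} \frac{3 \left(- u^{\frac{4}{5}} + u^{a}\right)}{\log{\left(u \right)}} \, du$.

Since $\dfrac{\partial}{\partial a}\,u^{a} = u^{a} \ln u$, the $\ln u$ in the denominator cancels and
$$\frac{dI}{da} = \int_{0}^{1} 3 u^{a} \, du = 3 \left[\frac{u^{a+1}}{a+1}\right]_0^1 = \frac{3}{a + 1}.$$

Integrating with respect to $a$ gives $I(a) = \log{\left(\frac{125 \left(a + 1\right)^{3}}{729} \right)} + C$.

At $a = \frac{4}{5}$ the integrand is identically $0$, so $I(\frac{4}{5}) = 0$. The closed form gives $0$, hence $C = 0$.

Setting $a = \frac{1}{5}$:
$$I = \log{\left(\frac{8}{27} \right)}.$$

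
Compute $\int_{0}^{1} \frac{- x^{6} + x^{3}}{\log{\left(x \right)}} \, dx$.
$\log{\left(\frac{4}{7} \right)}$

Replace the exponent $3$ by a parameter $a$: let $I(a) = \int_{0}^{1} \frac{- x^{6} + x^{a}}{\log{\left(x \right)}} \, dx$.

Since $\dfrac{\partial}{\partial a}\,x^{a} = x^{a} \ln x$, the $\ln x$ in the denominator cancels and
$$\frac{dI}{da} = \int_{0}^{1} x^{a} \, dx = \left[\frac{x^{a+1}}{a+1}\right]_0^1 = \frac{1}{a + 1}.$$

Integrating with respect to $a$ gives $I(a) = \log{\left(\frac{a}{7} + \frac{1}{7} \right)} + C$.

At $a = 6$ the integrand is identically $0$, so $I(6) = 0$. The closed form gives $0$, hence $C = 0$.

Setting $a = 3$:
$$I = \log{\left(\frac{4}{7} \right)}.$$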